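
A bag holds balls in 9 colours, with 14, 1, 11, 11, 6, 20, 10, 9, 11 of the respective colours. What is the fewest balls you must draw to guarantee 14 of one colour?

86

In the worst case you take as many as possible of each colour without reaching 14: 13 + 1 + 11 + 11 + 6 + 13 + 10 + 9 + 11 = 85.
The next one must give 14 of some colour, so 85 + 1 = 86.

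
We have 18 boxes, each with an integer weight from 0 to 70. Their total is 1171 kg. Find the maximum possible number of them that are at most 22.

1

Each value at 22 or below falls at least 70 − 22 = 48 short of the ceiling 70.
The ceiling total is 18 × 70 = 1260, and we need 1171, so at most ⌊(1260 − 1171)/48⌋ = 1 can be that low.
k = 1 is achieved by 1 value at 22 and 17 at 70, total 1212; lower one of the 70's by 41 (still > 22) to reach 1171.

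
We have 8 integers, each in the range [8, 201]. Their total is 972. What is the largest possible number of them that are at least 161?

5

Suppose k of them are at least 161. Those contribute at least 161 each and the other 8 − k at least 8 each.
So the total is at least 161k + 8(8 − k) = 64 + 153k. This must be ≤ 972, giving k ≤ 5.
k = 5 is achieved by 5 values at 161 and 3 at 8, total 829; add 143 to one value (staying below 161) to reach 972.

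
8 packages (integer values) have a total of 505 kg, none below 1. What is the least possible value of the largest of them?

64

Some value must be at least ⌈505/8⌉ = 64, since 8 × 63 = 504 < 505.
Achievable: 1 of them at 64 and 7 at 63 total 505.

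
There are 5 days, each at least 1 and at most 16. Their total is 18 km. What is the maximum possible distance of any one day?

14

To make one day as large as possible, make the other 4 as small as possible.
The other 4 contribute at least 4 × 1 = 4, leaving at most 18 − 4 = 14.
Since 14 ≤ 16, this is achievable: one at 14 and 4 at 1.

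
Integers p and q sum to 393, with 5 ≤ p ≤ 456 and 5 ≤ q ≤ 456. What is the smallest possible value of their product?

Since p + q is fixed, pushing one of them to its bound minimizes the product.
The extreme feasible split is p = 5, q = 388, giving pq = 1940.

1940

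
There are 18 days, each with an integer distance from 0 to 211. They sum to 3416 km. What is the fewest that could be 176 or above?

8

Suppose at most 18 − j of them reach 176; then j values are ≤ 175 and the rest ≤ 211.
The total is then ≤ 175·j + 211·(18 − j) = 3798 − 36j. For this to be ≥ 3416 we need j ≤ 10, so at least 18 − 10 = 8 must reach 176.
Exactly 8 works: 8 values at 211 and 10 at 175 total 3438; lower one of the high values by 22 (still ≥ 176) to hit 3416.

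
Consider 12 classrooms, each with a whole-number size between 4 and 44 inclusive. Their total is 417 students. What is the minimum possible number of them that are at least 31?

5

Each value short of 31 is at most 30, costing at least 44 − 30 = 14 against the maximum total of 528.
We can afford to lose at most 528 − 417 = 111, so at most ⌊111/14⌋ = 7 fall short, and at least 5 are ≥ 31.
Exactly 5 works: 5 values at 44 and 7 at 30 total 430; lower one of the high values by 13 (still ≥ 31) to hit 417.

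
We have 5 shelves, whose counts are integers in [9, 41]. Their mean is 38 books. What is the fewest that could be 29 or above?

The total is 5 × 38 = 190.
Each value short of 29 is at most 28, costing at least 41 − 28 = 13 against the maximum total of 205.
We can afford to lose at most 205 − 190 = 15, so at most ⌊15/13⌋ = 1 fall short, and at least 4 are ≥ 29.
Exactly 4 works: 4 values at 41 and 1 at 28 total 192; lower one of the high values by 2 (still ≥ 29) to hit 190.

4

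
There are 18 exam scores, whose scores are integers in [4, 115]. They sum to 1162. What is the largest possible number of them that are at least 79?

If k of the values are ≥ 79, the total is ≥ 79k + 4(18 − k).
Setting 79k + 4(18 − k) ≤ 1162 gives 75k ≤ 1090, so k ≤ 14.
k = 14 is achieved by 14 values at 79 and 4 at 4, total 1122; add 40 to one value (staying below 79) to reach 1162.

14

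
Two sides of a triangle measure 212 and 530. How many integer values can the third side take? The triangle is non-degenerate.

The triangle inequality gives |212 − 530| < c < 212 + 530, i.e. 318 < c < 742.
So c can be any integer from 319 to 741: 423 values.

423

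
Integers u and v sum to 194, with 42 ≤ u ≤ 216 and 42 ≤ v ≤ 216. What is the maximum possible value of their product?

9409

uv = u(194 − u) is maximized when u is as near 194/2 as the bounds allow.
Taking u = 97 and v = 97 (both in [42, 216]) gives uv = 9409.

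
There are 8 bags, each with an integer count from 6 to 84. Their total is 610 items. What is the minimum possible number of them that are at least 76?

Suppose at most 8 − j of them reach 76; then j values are ≤ 75 and the rest ≤ 84.
The total is then ≤ 75·j + 84·(8 − j) = 672 − 9j. For this to be ≥ 610 we need j ≤ 6, so at least 8 − 6 = 2 must reach 76.
Exactly 2 works: 2 values at 84 and 6 at 75 total 618; lower one of the high values by 8 (still ≥ 76) to hit 610.

2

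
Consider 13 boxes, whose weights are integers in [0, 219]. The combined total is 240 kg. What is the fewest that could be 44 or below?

8

If only k of them are at most 44, the other 13 − k are at least 45, so the total is at least (13 − k)·45 + k·0.
This is ≤ 240, so (13 − k)·45 + 0k ≤ 240, which gives k ≥ 8.
Exactly 8 works: 8 values at 0 and 5 at 45 total 225; raise one of the low values by 15 (still ≤ 44) to hit 240.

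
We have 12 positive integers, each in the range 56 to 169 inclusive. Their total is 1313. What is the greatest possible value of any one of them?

To make one integer as large as possible, make the other 11 as small as possible.
The other 11 contribute at least 11 × 56 = 616, leaving at most 1313 − 616 = 697.
But each integer is capped at 169, so the maximum is 169.
Achievable: one at 169 and the other 11 totalling 1144, which fits since 11 × 56 ≤ 1144 ≤ 11 × 169.

169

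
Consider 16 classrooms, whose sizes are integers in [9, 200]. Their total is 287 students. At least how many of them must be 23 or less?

7

If only k of them are at most 23, the other 16 − k are at least 24, so the total is at least (16 − k)·24 + k·9.
This is ≤ 287, so (16 − k)·24 + 9k ≤ 287, which gives k ≥ 7.
Exactly 7 works: 7 values at 9 and 9 at 24 total 279; raise one of the low values by 8 (still ≤ 23) to hit 287.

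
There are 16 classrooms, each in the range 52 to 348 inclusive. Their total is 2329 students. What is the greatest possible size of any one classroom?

348

Maximizing one value means minimizing the remaining 15.
The other 15 contribute at least 15 × 52 = 780, leaving at most 2329 − 780 = 1549.
But each classroom is capped at 348, so the maximum is 348.
Achievable: one at 348 and the other 15 totalling 1981, which fits since 15 × 52 ≤ 1981 ≤ 15 × 348.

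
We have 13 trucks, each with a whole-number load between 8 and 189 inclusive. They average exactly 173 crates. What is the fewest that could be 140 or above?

The total is 13 × 173 = 2249.
If only k of them are at least 140, the other 13 − k are at most 139, so the total is at most k·189 + (13 − k)·139.
This must reach 2249, so k·189 + (13 − k)·139 ≥ 2249, giving k ≥ 9.
Exactly 9 works: 9 values at 189 and 4 at 139 total 2257; lower one of the high values by 8 (still ≥ 140) to hit 2249.

9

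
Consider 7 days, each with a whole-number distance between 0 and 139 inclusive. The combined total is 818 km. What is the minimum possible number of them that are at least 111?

If only k of them are at least 111, the other 7 − k are at most 110, so the total is at most k·139 + (7 − k)·110.
This must reach 818, so k·139 + (7 − k)·110 ≥ 818, giving k ≥ 2.
Exactly 2 works: 2 values at 139 and 5 at 110 total 828; lower one of the high values by 10 (still ≥ 111) to hit 818.

2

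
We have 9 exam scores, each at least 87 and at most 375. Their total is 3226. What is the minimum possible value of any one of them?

To make one score as small as possible, make the other 8 as large as possible.
The other 8 contribute at most 8 × 375 = 3000, leaving at least 3226 − 3000 = 226.
Since 226 ≥ 87, this is achievable: one at 226 and 8 at 375.

226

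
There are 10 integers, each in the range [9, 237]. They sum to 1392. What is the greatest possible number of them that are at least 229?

If k of the values are ≥ 229, the total is ≥ 229k + 9(10 − k).
Setting 229k + 9(10 − k) ≤ 1392 gives 220k ≤ 1302, so k ≤ 5.
k = 5 is achieved by 5 values at 229 and 5 at 9, total 1190; add 202 to one value (staying below 229) to reach 1392.

5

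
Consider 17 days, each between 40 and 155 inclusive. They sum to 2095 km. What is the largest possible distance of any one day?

To make one day as large as possible, make the other 16 as small as possible.
The other 16 contribute at least 16 × 40 = 640, leaving at most 2095 − 640 = 1455.
But each day is capped at 155, so the maximum is 155.
Achievable: one at 155 and the other 16 totalling 1940, which fits since 16 × 40 ≤ 1940 ≤ 16 × 155.

155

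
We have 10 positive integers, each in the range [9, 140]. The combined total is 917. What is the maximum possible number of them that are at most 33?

4

Each value at 33 or below falls at least 140 − 33 = 107 short of the ceiling 140.
The ceiling total is 10 × 140 = 1400, and we need 917, so at most ⌊(1400 − 917)/107⌋ = 4 can be that low.
k = 4 is achieved by 4 values at 33 and 6 at 140, total 972; lower one of the 140's by 55 (still > 33) to reach 917.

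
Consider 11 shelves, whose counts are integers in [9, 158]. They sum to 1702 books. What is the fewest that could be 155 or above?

2

Each value short of 155 is at most 154, costing at least 158 − 154 = 4 against the maximum total of 1738.
We can afford to lose at most 1738 − 1702 = 36, so at most ⌊36/4⌋ = 9 fall short, and at least 2 are ≥ 155.
Exactly 2 works: 2 values at 158 and 9 at 154 total 1702.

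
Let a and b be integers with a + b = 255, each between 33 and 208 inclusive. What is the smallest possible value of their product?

Since a + b is fixed, pushing one of them to its bound minimizes the product.
The extreme feasible split is a = 47, b = 208, giving ab = 9776.

9776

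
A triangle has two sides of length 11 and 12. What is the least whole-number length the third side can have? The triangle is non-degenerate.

The third side must exceed |11 − 12| = 1.
The smallest integer above 1 is 2.

2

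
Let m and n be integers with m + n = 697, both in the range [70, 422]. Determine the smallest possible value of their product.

116050

mn = m(697 − m) is concave in m, so over [275, 422] it is minimized at an endpoint.
At the endpoint m = 275, n = 697 − 275 = 422, so mn = 275 × 422 = 116050.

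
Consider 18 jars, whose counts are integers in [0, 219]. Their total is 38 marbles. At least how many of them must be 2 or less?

6

If only k of them are at most 2, the other 18 − k are at least 3, so the total is at least (18 − k)·3 + k·0.
This is ≤ 38, so (18 − k)·3 + 0k ≤ 38, which gives k ≥ 6.
Exactly 6 works: 6 values at 0 and 12 at 3 total 36; raise one of the low values by 2 (still ≤ 2) to hit 38.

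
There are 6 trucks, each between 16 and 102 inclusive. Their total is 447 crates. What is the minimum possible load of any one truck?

16

Minimizing one value means maximizing the remaining 5.
The other 5 can take up 5 × 102 = 510 ≥ 447 − 16, so one truck can sit at its floor of 16.
Achievable: one at 16 and the other 5 totalling 431, which fits since 5 × 16 ≤ 431 ≤ 5 × 102.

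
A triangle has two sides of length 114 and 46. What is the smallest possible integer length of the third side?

69

The third side must exceed |114 − 46| = 68.
The smallest integer above 68 is 69.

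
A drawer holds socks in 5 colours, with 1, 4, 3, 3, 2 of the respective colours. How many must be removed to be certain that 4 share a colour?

In the worst case you take as many as possible of each colour without reaching 4: 1 + 3 + 3 + 3 + 2 = 12.
The next one must give 4 of some colour, so 12 + 1 = 13.

13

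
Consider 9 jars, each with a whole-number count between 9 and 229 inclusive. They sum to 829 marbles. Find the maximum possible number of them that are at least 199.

With k values at 199 or above and the rest at least 9, the sum is at least 81 + 190k.
Since the sum is 829, we need 190k ≤ 748, i.e. k ≤ 3.
k = 3 is achieved by 3 values at 199 and 6 at 9, total 651; add 178 to one value (staying below 199) to reach 829.

3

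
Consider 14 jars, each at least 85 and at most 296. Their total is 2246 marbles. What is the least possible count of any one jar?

85

To make one jar as small as possible, make the other 13 as large as possible.
The other 13 can take up 13 × 296 = 3848 ≥ 2246 − 85, so one jar can sit at its floor of 85.
Achievable: one at 85 and the other 13 totalling 2161, which fits since 13 × 85 ≤ 2161 ≤ 13 × 296.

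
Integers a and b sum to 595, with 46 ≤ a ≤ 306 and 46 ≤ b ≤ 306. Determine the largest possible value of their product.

88506

For a fixed sum, the product ab is largest when a and b are as close as possible.
Taking a = 297 and b = 298 (both in [46, 306]) gives ab = 88506.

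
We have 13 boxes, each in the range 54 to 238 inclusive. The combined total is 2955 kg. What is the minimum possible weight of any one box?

99

To make one box as small as possible, make the other 12 as large as possible.
The other 12 contribute at most 12 × 238 = 2856, leaving at least 2955 − 2856 = 99.
Since 99 ≥ 54, this is achievable: one at 99 and 12 at 238.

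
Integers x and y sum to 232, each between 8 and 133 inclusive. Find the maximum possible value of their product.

13456

For a fixed sum, the product xy is largest when x and y are as close as possible.
Taking x = 116 and y = 116 (both in [8, 133]) gives xy = 13456.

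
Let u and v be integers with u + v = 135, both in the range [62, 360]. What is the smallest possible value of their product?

uv = u(135 − u) is concave in u, so over [62, 73] it is minimized at an endpoint.
The extreme feasible split is u = 62, v = 73, giving uv = 4526.

4526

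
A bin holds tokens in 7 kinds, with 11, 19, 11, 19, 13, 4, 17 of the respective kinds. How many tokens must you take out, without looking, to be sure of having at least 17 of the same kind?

88

In the worst case you take as many as possible of each kind without reaching 17: 11 + 16 + 11 + 16 + 13 + 4 + 16 = 87.
The next one must give 17 of some kind, so 87 + 1 = 88.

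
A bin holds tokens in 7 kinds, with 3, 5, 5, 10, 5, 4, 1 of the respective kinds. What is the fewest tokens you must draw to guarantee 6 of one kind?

29

In the worst case you take as many as possible of each kind without reaching 6: 3 + 5 + 5 + 5 + 5 + 4 + 1 = 28.
The next one must give 6 of some kind, so 28 + 1 = 29.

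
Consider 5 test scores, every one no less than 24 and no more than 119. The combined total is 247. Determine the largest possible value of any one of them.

119

To make one score as large as possible, make the other 4 as small as possible.
The other 4 contribute at least 4 × 24 = 96, leaving at most 247 − 96 = 151.
But each score is capped at 119, so the maximum is 119.
Achievable: one at 119 and the other 4 totalling 128, which fits since 4 × 24 ≤ 128 ≤ 4 × 119.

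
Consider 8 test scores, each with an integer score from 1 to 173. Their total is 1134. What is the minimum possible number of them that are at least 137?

If only k of them are at least 137, the other 8 − k are at most 136, so the total is at most k·173 + (8 − k)·136.
This must reach 1134, so k·173 + (8 − k)·136 ≥ 1134, giving k ≥ 2.
Exactly 2 works: 2 values at 173 and 6 at 136 total 1162; lower one of the high values by 28 (still ≥ 137) to hit 1134.

2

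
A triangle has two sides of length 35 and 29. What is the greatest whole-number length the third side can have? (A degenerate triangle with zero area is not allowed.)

63

The third side must be less than 35 + 29 = 64.
The largest integer below 64 is 63.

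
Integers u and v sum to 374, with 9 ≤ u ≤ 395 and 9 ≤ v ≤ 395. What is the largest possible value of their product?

34969

uv = u(374 − u) is maximized when u is as near 374/2 as the bounds allow.
Taking u = 187 and v = 187 (both in [9, 395]) gives uv = 34969.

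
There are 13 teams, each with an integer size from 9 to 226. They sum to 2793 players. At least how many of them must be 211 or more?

4

Each value short of 211 is at most 210, costing at least 226 − 210 = 16 against the maximum total of 2938.
We can afford to lose at most 2938 − 2793 = 145, so at most ⌊145/16⌋ = 9 fall short, and at least 4 are ≥ 211.
Exactly 4 works: 4 values at 226 and 9 at 210 total 2794; lower one of the high values by 1 (still ≥ 211) to hit 2793.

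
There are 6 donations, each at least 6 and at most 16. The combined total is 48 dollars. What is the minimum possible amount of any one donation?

6

Minimizing one value means maximizing the remaining 5.
The other 5 can take up 5 × 16 = 80 ≥ 48 − 6, so one donation can sit at its floor of 6.
Achievable: one at 6 and the other 5 totalling 42, which fits since 5 × 6 ≤ 42 ≤ 5 × 16.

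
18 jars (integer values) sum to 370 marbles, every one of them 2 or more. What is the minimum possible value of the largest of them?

Some value must be at least ⌈370/18⌉ = 21, since 18 × 20 = 360 < 370.
Taking 8 copies of 20 and 10 copies of 21 gives exactly 370, so 21 is attained.

21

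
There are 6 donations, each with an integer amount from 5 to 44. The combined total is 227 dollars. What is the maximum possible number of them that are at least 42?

If k of the values are ≥ 42, the total is ≥ 42k + 5(6 − k).
Setting 42k + 5(6 − k) ≤ 227 gives 37k ≤ 197, so k ≤ 5.
k = 5 is achieved by 5 values at 42 and 1 at 5, total 215; add 12 to one value (staying below 42) to reach 227.

5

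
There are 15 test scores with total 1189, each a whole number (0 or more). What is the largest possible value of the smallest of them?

The average is 1189/15 < 80, so some value is ≤ 79.
Taking 11 copies of 79 and 4 copies of 80 gives exactly 1189, so 79 is attained.

79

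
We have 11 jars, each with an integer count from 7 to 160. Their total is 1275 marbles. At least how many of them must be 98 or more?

Each value short of 98 is at most 97, costing at least 160 − 97 = 63 against the maximum total of 1760.
We can afford to lose at most 1760 − 1275 = 485, so at most ⌊485/63⌋ = 7 fall short, and at least 4 are ≥ 98.
Exactly 4 works: 4 values at 160 and 7 at 97 total 1319; lower one of the high values by 44 (still ≥ 98) to hit 1275.

4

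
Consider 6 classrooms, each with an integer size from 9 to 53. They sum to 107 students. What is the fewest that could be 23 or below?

3

Each value above 23 is at least 24, contributing at least 24 − 9 = 15 above the floor 9.
The sum exceeds the floor total 54 by 53, so at most ⌊53/15⌋ = 3 exceed 23, and at least 3 are ≤ 23.
Exactly 3 works: 3 values at 9 and 3 at 24 total 99; raise one of the low values by 8 (still ≤ 23) to hit 107.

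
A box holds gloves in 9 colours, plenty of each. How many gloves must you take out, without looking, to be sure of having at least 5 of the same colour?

In the worst case you draw 4 of each of the 9 colours: 9 × 4 = 36.
One more forces 5 of some colour, so 36 + 1 = 37.

37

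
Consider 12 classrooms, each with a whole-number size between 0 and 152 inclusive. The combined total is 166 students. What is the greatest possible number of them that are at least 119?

With k values at 119 or above and the rest at least 0, the sum is at least 0 + 119k.
Since the sum is 166, we need 119k ≤ 166, i.e. k ≤ 1.
k = 1 is achieved by 1 value at 119 and 11 at 0, total 119; add 47 to one value (staying below 119) to reach 166.

1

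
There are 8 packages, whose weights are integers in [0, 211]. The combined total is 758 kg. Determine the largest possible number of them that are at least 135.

5

Suppose k of them are at least 135. Those contribute at least 135 each and the other 8 − k at least 0 each.
So the total is at least 135k + 0(8 − k) = 0 + 135k. This must be ≤ 758, giving k ≤ 5.
k = 5 is achieved by 5 values at 135 and 3 at 0, total 675; add 83 to one value (staying below 135) to reach 758.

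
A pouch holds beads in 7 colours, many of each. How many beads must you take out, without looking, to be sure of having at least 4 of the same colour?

In the worst case you draw 3 of each of the 7 colours: 7 × 3 = 21.
One more forces 4 of some colour, so 21 + 1 = 22.

22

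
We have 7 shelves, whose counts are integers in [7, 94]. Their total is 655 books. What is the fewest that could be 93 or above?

Suppose at most 7 − j of them reach 93; then j values are ≤ 92 and the rest ≤ 94.
The total is then ≤ 92·j + 94·(7 − j) = 658 − 2j. For this to be ≥ 655 we need j ≤ 1, so at least 7 − 1 = 6 must reach 93.
Exactly 6 works: 6 values at 94 and 1 at 92 total 656; lower one of the high values by 1 (still ≥ 93) to hit 655.

6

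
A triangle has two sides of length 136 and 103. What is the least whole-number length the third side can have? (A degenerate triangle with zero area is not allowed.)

The third side must exceed |136 − 103| = 33.
The smallest integer above 33 is 34.

34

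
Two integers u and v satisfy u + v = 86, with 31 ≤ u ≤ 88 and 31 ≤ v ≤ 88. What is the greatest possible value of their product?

1849

With u + v fixed, uv peaks when the two are closest together.
Taking u = 43 and v = 43 (both in [31, 88]) gives uv = 1849.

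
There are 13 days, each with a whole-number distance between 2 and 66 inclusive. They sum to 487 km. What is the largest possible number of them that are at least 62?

7

With k values at 62 or above and the rest at least 2, the sum is at least 26 + 60k.
Since the sum is 487, we need 60k ≤ 461, i.e. k ≤ 7.
k = 7 is achieved by 7 values at 62 and 6 at 2, total 446; add 41 to one value (staying below 62) to reach 487.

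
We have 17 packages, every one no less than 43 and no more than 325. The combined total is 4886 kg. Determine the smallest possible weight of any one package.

43

Minimizing one value means maximizing the remaining 16.
The other 16 can take up 16 × 325 = 5200 ≥ 4886 − 43, so one package can sit at its floor of 43.
Achievable: one at 43 and the other 16 totalling 4843, which fits since 16 × 43 ≤ 4843 ≤ 16 × 325.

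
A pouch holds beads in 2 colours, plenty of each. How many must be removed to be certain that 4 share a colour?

You could draw 3 of every colour without reaching 4 of any — 6 in all.
One more forces 4 of some colour, so 6 + 1 = 7.

7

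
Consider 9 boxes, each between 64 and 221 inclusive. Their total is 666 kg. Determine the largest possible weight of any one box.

154

To make one box as large as possible, make the other 8 as small as possible.
The other 8 contribute at least 8 × 64 = 512, leaving at most 666 − 512 = 154.
Since 154 ≤ 221, this is achievable: one at 154 and 8 at 64.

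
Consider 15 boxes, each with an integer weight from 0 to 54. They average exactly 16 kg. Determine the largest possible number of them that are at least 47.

5

The total is 15 × 16 = 240.
If k of the values are ≥ 47, the total is ≥ 47k + 0(15 − k).
Setting 47k + 0(15 − k) ≤ 240 gives 47k ≤ 240, so k ≤ 5.
k = 5 is achieved by 5 values at 47 and 10 at 0, total 235; add 5 to one value (staying below 47) to reach 240.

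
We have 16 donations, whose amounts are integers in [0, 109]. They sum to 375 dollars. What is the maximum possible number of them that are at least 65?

5

If k of the values are ≥ 65, the total is ≥ 65k + 0(16 − k).
Setting 65k + 0(16 − k) ≤ 375 gives 65k ≤ 375, so k ≤ 5.
k = 5 is achieved by 5 values at 65 and 11 at 0, total 325; add 50 to one value (staying below 65) to reach 375.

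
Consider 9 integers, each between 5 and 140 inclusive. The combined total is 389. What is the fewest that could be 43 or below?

Let j be the number exceeding 43. Then the total is ≥ 44·j + 5·(9 − j) = 45 + 39j.
So 39j ≤ 344 and j ≤ 8; hence at least 9 − 8 = 1 are ≤ 43.
Exactly 1 works: 1 value at 5 and 8 at 44 total 357; raise one of the low values by 32 (still ≤ 43) to hit 389.

1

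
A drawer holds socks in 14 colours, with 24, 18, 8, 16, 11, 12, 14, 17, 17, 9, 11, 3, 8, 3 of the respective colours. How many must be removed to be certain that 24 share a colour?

171

In the worst case you take as many as possible of each colour without reaching 24: 23 + 18 + 8 + 16 + 11 + 12 + 14 + 17 + 17 + 9 + 11 + 3 + 8 + 3 = 170.
The next one must give 24 of some colour, so 170 + 1 = 171.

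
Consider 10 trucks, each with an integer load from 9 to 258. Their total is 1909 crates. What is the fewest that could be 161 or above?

4

Suppose at most 10 − j of them reach 161; then j values are ≤ 160 and the rest ≤ 258.
The total is then ≤ 160·j + 258·(10 − j) = 2580 − 98j. For this to be ≥ 1909 we need j ≤ 6, so at least 10 − 6 = 4 must reach 161.
Exactly 4 works: 4 values at 258 and 6 at 160 total 1992; lower one of the high values by 83 (still ≥ 161) to hit 1909.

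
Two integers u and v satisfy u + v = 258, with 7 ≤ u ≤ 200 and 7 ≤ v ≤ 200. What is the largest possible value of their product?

With u + v fixed, uv peaks when the two are closest together.
Taking u = 129 and v = 129 (both in [7, 200]) gives uv = 16641.

16641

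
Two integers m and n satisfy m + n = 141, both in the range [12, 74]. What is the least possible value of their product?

4958

Since m + n is fixed, pushing one of them to its bound minimizes the product.
The extreme feasible split is m = 67, n = 74, giving mn = 4958.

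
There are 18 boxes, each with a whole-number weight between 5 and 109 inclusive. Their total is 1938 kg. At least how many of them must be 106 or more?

If only k of them are at least 106, the other 18 − k are at most 105, so the total is at most k·109 + (18 − k)·105.
This must reach 1938, so k·109 + (18 − k)·105 ≥ 1938, giving k ≥ 12.
Exactly 12 works: 12 values at 109 and 6 at 105 total 1938.

12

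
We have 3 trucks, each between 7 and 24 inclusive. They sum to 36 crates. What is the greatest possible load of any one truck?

To make one truck as large as possible, make the other 2 as small as possible.
The other 2 contribute at least 2 × 7 = 14, leaving at most 36 − 14 = 22.
Since 22 ≤ 24, this is achievable: one at 22 and 2 at 7.

22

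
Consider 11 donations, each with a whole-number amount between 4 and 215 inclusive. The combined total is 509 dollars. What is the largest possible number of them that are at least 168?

Suppose k of them are at least 168. Those contribute at least 168 each and the other 11 − k at least 4 each.
So the total is at least 168k + 4(11 − k) = 44 + 164k. This must be ≤ 509, giving k ≤ 2.
k = 2 is achieved by 2 values at 168 and 9 at 4, total 372; add 137 to one value (staying below 168) to reach 509.

2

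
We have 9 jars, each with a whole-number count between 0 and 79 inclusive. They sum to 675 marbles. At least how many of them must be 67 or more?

If only k of them are at least 67, the other 9 − k are at most 66, so the total is at most k·79 + (9 − k)·66.
This must reach 675, so k·79 + (9 − k)·66 ≥ 675, giving k ≥ 7.
Exactly 7 works: 7 values at 79 and 2 at 66 total 685; lower one of the high values by 10 (still ≥ 67) to hit 675.

7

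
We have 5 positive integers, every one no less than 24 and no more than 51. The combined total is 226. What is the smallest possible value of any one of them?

24

To make one integer as small as possible, make the other 4 as large as possible.
The other 4 can take up 4 × 51 = 204 ≥ 226 − 24, so one integer can sit at its floor of 24.
Achievable: one at 24 and the other 4 totalling 202, which fits since 4 × 24 ≤ 202 ≤ 4 × 51.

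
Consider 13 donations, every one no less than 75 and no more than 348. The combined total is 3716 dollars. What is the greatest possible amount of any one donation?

348

To make one donation as large as possible, make the other 12 as small as possible.
The other 12 contribute at least 12 × 75 = 900, leaving at most 3716 − 900 = 2816.
But each donation is capped at 348, so the maximum is 348.
Achievable: one at 348 and the other 12 totalling 3368, which fits since 12 × 75 ≤ 3368 ≤ 12 × 348.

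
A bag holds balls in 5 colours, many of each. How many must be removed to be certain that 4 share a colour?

You could draw 3 of every colour without reaching 4 of any — 15 in all.
One more forces 4 of some colour, so 15 + 1 = 16.

16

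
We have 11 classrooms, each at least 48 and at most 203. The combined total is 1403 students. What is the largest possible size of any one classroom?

Maximizing one value means minimizing the remaining 10.
The other 10 contribute at least 10 × 48 = 480, leaving at most 1403 − 480 = 923.
But each classroom is capped at 203, so the maximum is 203.
Achievable: one at 203 and the other 10 totalling 1200, which fits since 10 × 48 ≤ 1200 ≤ 10 × 203.

203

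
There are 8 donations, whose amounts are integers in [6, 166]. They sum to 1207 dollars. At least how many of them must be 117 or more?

6

Each value short of 117 is at most 116, costing at least 166 − 116 = 50 against the maximum total of 1328.
We can afford to lose at most 1328 − 1207 = 121, so at most ⌊121/50⌋ = 2 fall short, and at least 6 are ≥ 117.
Exactly 6 works: 6 values at 166 and 2 at 116 total 1228; lower one of the high values by 21 (still ≥ 117) to hit 1207.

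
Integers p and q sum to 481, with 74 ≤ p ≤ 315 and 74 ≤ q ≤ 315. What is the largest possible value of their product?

For a fixed sum, the product pq is largest when p and q are as close as possible.
Taking p = 240 and q = 241 (both in [74, 315]) gives pq = 57840.

57840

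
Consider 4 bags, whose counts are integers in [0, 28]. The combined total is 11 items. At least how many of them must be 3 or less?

Let j be the number exceeding 3. Then the total is ≥ 4·j + 0·(4 − j) = 0 + 4j.
So 4j ≤ 11 and j ≤ 2; hence at least 4 − 2 = 2 are ≤ 3.
Exactly 2 works: 2 values at 0 and 2 at 4 total 8; raise one of the low values by 3 (still ≤ 3) to hit 11.

2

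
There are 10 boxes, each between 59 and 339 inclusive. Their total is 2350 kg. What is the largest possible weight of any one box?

To make one box as large as possible, make the other 9 as small as possible.
The other 9 contribute at least 9 × 59 = 531, leaving at most 2350 − 531 = 1819.
But each box is capped at 339, so the maximum is 339.
Achievable: one at 339 and the other 9 totalling 2011, which fits since 9 × 59 ≤ 2011 ≤ 9 × 339.

339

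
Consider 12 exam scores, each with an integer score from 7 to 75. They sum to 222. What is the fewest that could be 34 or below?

8

Let j be the number exceeding 34. Then the total is ≥ 35·j + 7·(12 − j) = 84 + 28j.
So 28j ≤ 138 and j ≤ 4; hence at least 12 − 4 = 8 are ≤ 34.
Exactly 8 works: 8 values at 7 and 4 at 35 total 196; raise one of the low values by 26 (still ≤ 34) to hit 222.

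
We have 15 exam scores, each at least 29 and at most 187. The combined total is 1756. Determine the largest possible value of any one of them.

187

Maximizing one value means minimizing the remaining 14.
The other 14 contribute at least 14 × 29 = 406, leaving at most 1756 − 406 = 1350.
But each score is capped at 187, so the maximum is 187.
Achievable: one at 187 and the other 14 totalling 1569, which fits since 14 × 29 ≤ 1569 ≤ 14 × 187.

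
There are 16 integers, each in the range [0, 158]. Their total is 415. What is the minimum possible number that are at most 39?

6

Let j be the number exceeding 39. Then the total is ≥ 40·j + 0·(16 − j) = 0 + 40j.
So 40j ≤ 415 and j ≤ 10; hence at least 16 − 10 = 6 are ≤ 39.
Exactly 6 works: 6 values at 0 and 10 at 40 total 400; raise one of the low values by 15 (still ≤ 39) to hit 415.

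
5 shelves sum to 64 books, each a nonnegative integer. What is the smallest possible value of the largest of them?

13

The 5 values sum to 64, so their maximum is at least ⌈64/5⌉ = 13.
Taking 1 copy of 12 and 4 copies of 13 gives exactly 64, so 13 is attained.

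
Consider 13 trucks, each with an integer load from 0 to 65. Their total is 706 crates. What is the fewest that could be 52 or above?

Suppose at most 13 − j of them reach 52; then j values are ≤ 51 and the rest ≤ 65.
The total is then ≤ 51·j + 65·(13 − j) = 845 − 14j. For this to be ≥ 706 we need j ≤ 9, so at least 13 − 9 = 4 must reach 52.
Exactly 4 works: 4 values at 65 and 9 at 51 total 719; lower one of the high values by 13 (still ≥ 52) to hit 706.

4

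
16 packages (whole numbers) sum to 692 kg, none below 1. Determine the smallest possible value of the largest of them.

Some value must be at least ⌈692/16⌉ = 44, since 16 × 43 = 688 < 692.
Achievable: 4 of them at 44 and 12 at 43 total 692.

44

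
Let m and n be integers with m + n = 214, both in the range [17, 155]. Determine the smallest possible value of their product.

9145

For a fixed sum, mn is smallest when m and n are as far apart as possible.
The extreme feasible split is m = 59, n = 155, giving mn = 9145.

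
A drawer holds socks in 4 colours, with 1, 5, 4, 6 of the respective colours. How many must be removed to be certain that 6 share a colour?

In the worst case you take as many as possible of each colour without reaching 6: 1 + 5 + 4 + 5 = 15.
The next one must give 6 of some colour, so 15 + 1 = 16.

16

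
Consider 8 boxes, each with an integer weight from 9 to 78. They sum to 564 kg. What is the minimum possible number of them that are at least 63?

5

Each value short of 63 is at most 62, costing at least 78 − 62 = 16 against the maximum total of 624.
We can afford to lose at most 624 − 564 = 60, so at most ⌊60/16⌋ = 3 fall short, and at least 5 are ≥ 63.
Exactly 5 works: 5 values at 78 and 3 at 62 total 576; lower one of the high values by 12 (still ≥ 63) to hit 564.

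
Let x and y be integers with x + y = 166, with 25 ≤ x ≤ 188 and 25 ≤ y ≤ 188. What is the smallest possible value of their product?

3525

Since x + y is fixed, pushing one of them to its bound minimizes the product.
The extreme feasible split is x = 25, y = 141, giving xy = 3525.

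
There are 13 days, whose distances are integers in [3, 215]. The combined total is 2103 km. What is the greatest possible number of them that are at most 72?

4

Suppose k of them are at most 72. Those contribute at most 72 each and the rest at most 215 each.
So the total is at most 72k + 215(13 − k) = 2795 − 143k. This must still be ≥ 2103, so k ≤ 4.
k = 4 is achieved by 4 values at 72 and 9 at 215, total 2223; lower one of the 215's by 120 (still > 72) to reach 2103.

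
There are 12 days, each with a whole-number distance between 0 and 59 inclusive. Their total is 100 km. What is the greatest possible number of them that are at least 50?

2

Suppose k of them are at least 50. Those contribute at least 50 each and the other 12 − k at least 0 each.
So the total is at least 50k + 0(12 − k) = 0 + 50k. This must be ≤ 100, giving k ≤ 2.
k = 2 is achieved by 2 values at 50 and 10 at 0, total 100.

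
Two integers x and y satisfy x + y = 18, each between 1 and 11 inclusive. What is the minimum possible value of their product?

For a fixed sum, xy is smallest when x and y are as far apart as possible.
The extreme feasible split is x = 7, y = 11, giving xy = 77.

77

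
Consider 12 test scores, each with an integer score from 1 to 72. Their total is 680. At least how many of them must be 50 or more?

If only k of them are at least 50, the other 12 − k are at most 49, so the total is at most k·72 + (12 − k)·49.
This must reach 680, so k·72 + (12 − k)·49 ≥ 680, giving k ≥ 4.
Exactly 4 works: 4 values at 72 and 8 at 49 total 680.

4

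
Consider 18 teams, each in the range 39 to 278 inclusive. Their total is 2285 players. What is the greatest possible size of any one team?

Maximizing one value means minimizing the remaining 17.
The other 17 contribute at least 17 × 39 = 663, leaving at most 2285 − 663 = 1622.
But each team is capped at 278, so the maximum is 278.
Achievable: one at 278 and the other 17 totalling 2007, which fits since 17 × 39 ≤ 2007 ≤ 17 × 278.

278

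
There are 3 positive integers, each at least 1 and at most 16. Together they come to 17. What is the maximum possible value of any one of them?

15

Maximizing one value means minimizing the remaining 2.
The other 2 contribute at least 2 × 1 = 2, leaving at most 17 − 2 = 15.
Since 15 ≤ 16, this is achievable: one at 15 and 2 at 1.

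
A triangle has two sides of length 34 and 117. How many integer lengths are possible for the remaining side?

67

The triangle inequality gives |34 − 117| < c < 34 + 117, i.e. 83 < c < 151.
So c can be any integer from 84 to 150: 67 values.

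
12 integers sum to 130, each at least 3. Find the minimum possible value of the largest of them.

11

If every one of the 12 were at most 10, the total would be at most 12 × 10 = 120 < 130.
Equality holds with 10 values of 11 and 2 values of 10.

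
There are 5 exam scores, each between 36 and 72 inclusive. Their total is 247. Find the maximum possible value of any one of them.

72

To make one score as large as possible, make the other 4 as small as possible.
The other 4 contribute at least 4 × 36 = 144, leaving at most 247 − 144 = 103.
But each score is capped at 72, so the maximum is 72.
Achievable: one at 72 and the other 4 totalling 175, which fits since 4 × 36 ≤ 175 ≤ 4 × 72.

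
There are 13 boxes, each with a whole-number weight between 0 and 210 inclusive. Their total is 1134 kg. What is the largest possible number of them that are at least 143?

7

With k values at 143 or above and the rest at least 0, the sum is at least 0 + 143k.
Since the sum is 1134, we need 143k ≤ 1134, i.e. k ≤ 7.
k = 7 is achieved by 7 values at 143 and 6 at 0, total 1001; add 133 to one value (staying below 143) to reach 1134.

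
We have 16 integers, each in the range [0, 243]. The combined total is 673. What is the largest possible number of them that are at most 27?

Each value at 27 or below falls at least 243 − 27 = 216 short of the ceiling 243.
The ceiling total is 16 × 243 = 3888, and we need 673, so at most ⌊(3888 − 673)/216⌋ = 14 can be that low.
k = 14 is achieved by 14 values at 27 and 2 at 243, total 864; lower one of the 243's by 191 (still > 27) to reach 673.

14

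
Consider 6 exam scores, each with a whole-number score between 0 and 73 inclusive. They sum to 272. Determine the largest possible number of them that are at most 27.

Suppose k of them are at most 27. Those contribute at most 27 each and the rest at most 73 each.
So the total is at most 27k + 73(6 − k) = 438 − 46k. This must still be ≥ 272, so k ≤ 3.
k = 3 is achieved by 3 values at 27 and 3 at 73, total 300; lower one of the 73's by 28 (still > 27) to reach 272.

3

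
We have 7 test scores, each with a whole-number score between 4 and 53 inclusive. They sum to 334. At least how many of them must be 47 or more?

If only k of them are at least 47, the other 7 − k are at most 46, so the total is at most k·53 + (7 − k)·46.
This must reach 334, so k·53 + (7 − k)·46 ≥ 334, giving k ≥ 2.
Exactly 2 works: 2 values at 53 and 5 at 46 total 336; lower one of the high values by 2 (still ≥ 47) to hit 334.

2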